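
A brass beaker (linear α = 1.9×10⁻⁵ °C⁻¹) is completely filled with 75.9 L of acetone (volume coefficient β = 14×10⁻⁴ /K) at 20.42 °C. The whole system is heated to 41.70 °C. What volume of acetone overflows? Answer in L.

The beaker also expands: β_container ≈ 3α = 5.7×10⁻⁵ /K
Net overflow = V₀(β_liq − 3α_cont)ΔT
β − 3α = 1.40×10⁻³ − 5.7×10⁻⁵ = 1.343×10⁻³ /K; ΔT = 21.28 K
ΔV = 75.9 × 1.343×10⁻³ × 21.28 = 2.17 L

2.17 L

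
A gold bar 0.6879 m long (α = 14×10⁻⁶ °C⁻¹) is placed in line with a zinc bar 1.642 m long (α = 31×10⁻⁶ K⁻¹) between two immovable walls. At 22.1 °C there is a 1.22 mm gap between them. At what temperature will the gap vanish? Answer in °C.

T = 42.3 °C

α₁L₁ = 9.6306×10⁻⁶ m/K, α₂L₂ = 5.0902×10⁻⁵ m/K → total 6.05326×10⁻⁵ m/K
ΔT = g/(α₁L₁+α₂L₂) = 1.22×10⁻³ / 6.05326×10⁻⁵ = 20.154 K
T = 22.1 + 20.154 = 42.254 °C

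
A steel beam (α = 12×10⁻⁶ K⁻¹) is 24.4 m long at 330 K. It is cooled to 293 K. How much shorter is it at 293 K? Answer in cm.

|ΔT| = |293 − 330| = 37 K
ΔL = αL₀ΔT = (12×10⁻⁶)(24.4)(37) = 1.08×10⁻² m

ΔL = 1.08 cm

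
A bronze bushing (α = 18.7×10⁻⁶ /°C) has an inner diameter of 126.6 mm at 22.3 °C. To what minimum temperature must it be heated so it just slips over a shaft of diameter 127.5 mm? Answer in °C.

T = 402 °C

Required Δd = 127.5 − 126.6 = 0.9 mm
Δd = αd₀ΔT ⇒ ΔT = Δd/(αd₀) = 0.9 / (18.7×10⁻⁶ × 126.6) = 380.16 K
T_min = 22.3 + 380.16 = 402.46 °C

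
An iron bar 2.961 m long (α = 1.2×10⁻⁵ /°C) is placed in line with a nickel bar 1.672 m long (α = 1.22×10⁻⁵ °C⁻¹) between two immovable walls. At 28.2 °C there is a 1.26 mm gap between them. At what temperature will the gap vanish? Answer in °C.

T = 50.7 °C

α₁L₁ = 3.5532×10⁻⁵ m/K, α₂L₂ = 2.03984×10⁻⁵ m/K → total 5.59304×10⁻⁵ m/K
ΔT = g/(α₁L₁+α₂L₂) = 1.26×10⁻³ / 5.59304×10⁻⁵ = 22.528 K
T = 28.2 + 22.528 = 50.728 °C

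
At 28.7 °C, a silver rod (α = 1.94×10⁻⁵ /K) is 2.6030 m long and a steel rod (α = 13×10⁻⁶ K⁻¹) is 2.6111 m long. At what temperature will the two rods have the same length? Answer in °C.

L₁(1 + α₁ΔT) = L₂(1 + α₂ΔT) ⇒ ΔT = (L₂ − L₁)/(α₁L₁ − α₂L₂)
L₂ − L₁ = 2.6111 − 2.6030 = 8.10×10⁻³ m
α₁L₁ − α₂L₂ = 1.94×10⁻⁵×2.6030 − 13×10⁻⁶×2.6111 = 1.65539×10⁻⁵ m/K
ΔT = 8.10×10⁻³ / 1.65539×10⁻⁵ = 489.311 K
T = 28.7 + 489.311 = 518.011 °C

T = 518.0 °C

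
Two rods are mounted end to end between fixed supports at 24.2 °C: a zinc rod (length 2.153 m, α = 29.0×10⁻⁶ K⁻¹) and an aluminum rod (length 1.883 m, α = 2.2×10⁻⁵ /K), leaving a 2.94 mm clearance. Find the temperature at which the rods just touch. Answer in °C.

α₁L₁ = 6.2437×10⁻⁵ m/K, α₂L₂ = 4.1426×10⁻⁵ m/K → total 1.03863×10⁻⁴ m/K
ΔT = g/(α₁L₁+α₂L₂) = 2.94×10⁻³ / 1.03863×10⁻⁴ = 28.307 K
T = 24.2 + 28.307 = 52.507 °C

T = 52.5 °C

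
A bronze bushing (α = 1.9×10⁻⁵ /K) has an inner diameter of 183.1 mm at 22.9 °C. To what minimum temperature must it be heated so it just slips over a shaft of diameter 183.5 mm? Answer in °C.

Required Δd = 183.5 − 183.1 = 0.4 mm
Δd = αd₀ΔT ⇒ ΔT = Δd/(αd₀) = 0.4 / (1.9×10⁻⁵ × 183.1) = 114.98 K
T_min = 22.9 + 114.98 = 137.88 °C

T = 138 °C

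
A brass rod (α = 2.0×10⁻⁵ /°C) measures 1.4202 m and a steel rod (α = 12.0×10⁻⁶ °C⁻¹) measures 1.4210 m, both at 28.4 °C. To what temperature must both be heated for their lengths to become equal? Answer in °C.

Equal length when α₁L₁ΔT − α₂L₂ΔT = L₂ − L₁ = 8.00×10⁻⁴ m
α₁L₁ = 2.8404×10⁻⁵, α₂L₂ = 1.7052×10⁻⁵ → Δ(αL) = 1.1352×10⁻⁵ m/K
ΔT = 8.00×10⁻⁴ / 1.1352×10⁻⁵ = 70.4722 K, so T = 28.4 + 70.4722 = 98.8722 °C

T = 98.87 °C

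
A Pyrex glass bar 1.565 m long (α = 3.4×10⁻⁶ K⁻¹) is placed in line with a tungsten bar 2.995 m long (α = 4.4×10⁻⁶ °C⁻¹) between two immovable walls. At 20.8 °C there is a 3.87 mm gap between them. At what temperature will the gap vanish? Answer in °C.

T = 230 °C

α₁L₁ = 5.321×10⁻⁶ m/K, α₂L₂ = 1.3178×10⁻⁵ m/K → total 1.8499×10⁻⁵ m/K
ΔT = g/(α₁L₁+α₂L₂) = 3.87×10⁻³ / 1.8499×10⁻⁵ = 209.20 K
T = 20.8 + 209.20 = 230.00 °C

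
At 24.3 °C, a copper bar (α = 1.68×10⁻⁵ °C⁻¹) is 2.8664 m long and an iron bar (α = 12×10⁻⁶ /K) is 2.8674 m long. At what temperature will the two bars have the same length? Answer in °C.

T = 97.04 °C

Equal length when α₁L₁ΔT − α₂L₂ΔT = L₂ − L₁ = 1.00×10⁻³ m
α₁L₁ = 4.815552×10⁻⁵, α₂L₂ = 3.44088×10⁻⁵ → Δ(αL) = 1.374672×10⁻⁵ m/K
ΔT = 1.00×10⁻³ / 1.374672×10⁻⁵ = 72.7446 K, so T = 24.3 + 72.7446 = 97.0446 °C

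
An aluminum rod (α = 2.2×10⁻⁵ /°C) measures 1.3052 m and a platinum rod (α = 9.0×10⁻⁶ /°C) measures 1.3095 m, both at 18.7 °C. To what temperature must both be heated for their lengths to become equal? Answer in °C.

Equal length when α₁L₁ΔT − α₂L₂ΔT = L₂ − L₁ = 4.30×10⁻³ m
α₁L₁ = 2.87144×10⁻⁵, α₂L₂ = 1.17855×10⁻⁵ → Δ(αL) = 1.69289×10⁻⁵ m/K
ΔT = 4.30×10⁻³ / 1.69289×10⁻⁵ = 254.004 K, so T = 18.7 + 254.004 = 272.704 °C

T = 272.7 °C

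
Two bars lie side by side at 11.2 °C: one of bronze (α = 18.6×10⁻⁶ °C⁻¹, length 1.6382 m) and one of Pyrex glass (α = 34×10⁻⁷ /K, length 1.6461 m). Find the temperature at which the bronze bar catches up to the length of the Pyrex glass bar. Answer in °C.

Equal length when α₁L₁ΔT − α₂L₂ΔT = L₂ − L₁ = 7.90×10⁻³ m
α₁L₁ = 3.047052×10⁻⁵, α₂L₂ = 5.59674×10⁻⁶ → Δ(αL) = 2.487378×10⁻⁵ m/K
ΔT = 7.90×10⁻³ / 2.487378×10⁻⁵ = 317.604 K, so T = 11.2 + 317.604 = 328.804 °C

T = 328.8 °C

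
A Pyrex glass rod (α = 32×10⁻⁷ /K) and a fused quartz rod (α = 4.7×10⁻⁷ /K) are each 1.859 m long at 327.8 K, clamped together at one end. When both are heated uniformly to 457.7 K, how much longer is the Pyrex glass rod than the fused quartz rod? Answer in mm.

ΔT = 129.9 K
Pyrex glass: ΔL = 32×10⁻⁷ × 1.859 m × 129.9 = 7.7275×10⁻⁴ m = 0.77275 mm
fused quartz: ΔL = 4.7×10⁻⁷ × 1.859 m × 129.9 = 1.1350×10⁻⁴ m = 0.11350 mm
difference = 0.77275 − 0.11350 = 0.65925 mm

0.659 mm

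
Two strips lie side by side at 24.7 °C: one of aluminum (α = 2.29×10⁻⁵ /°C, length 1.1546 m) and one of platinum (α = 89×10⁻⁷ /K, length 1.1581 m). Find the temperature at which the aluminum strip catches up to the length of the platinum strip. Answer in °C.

T = 241.6 °C

L₁(1 + α₁ΔT) = L₂(1 + α₂ΔT) ⇒ ΔT = (L₂ − L₁)/(α₁L₁ − α₂L₂)
L₂ − L₁ = 1.1581 − 1.1546 = 3.50×10⁻³ m
α₁L₁ − α₂L₂ = 2.29×10⁻⁵×1.1546 − 89×10⁻⁷×1.1581 = 1.613325×10⁻⁵ m/K
ΔT = 3.50×10⁻³ / 1.613325×10⁻⁵ = 216.943 K
T = 24.7 + 216.943 = 241.643 °C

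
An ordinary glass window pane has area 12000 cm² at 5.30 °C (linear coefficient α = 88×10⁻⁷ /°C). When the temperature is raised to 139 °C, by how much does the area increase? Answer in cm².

ΔA = 28.2 cm²

Area coefficient ≈ 2α; |ΔT| = 133.70 K
ΔA = 2αA₀ΔT = 2(88×10⁻⁷)(12000)(133.70) = 28.2 cm²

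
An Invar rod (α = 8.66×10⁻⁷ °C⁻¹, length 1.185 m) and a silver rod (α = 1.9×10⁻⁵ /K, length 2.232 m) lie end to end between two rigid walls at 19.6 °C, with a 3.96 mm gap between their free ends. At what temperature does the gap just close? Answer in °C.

T = 111 °C

Gap closes when ΔL₁ + ΔL₂ = 3.96 mm = 3.96×10⁻³ m
(α₁L₁ + α₂L₂)ΔT = g
α₁L₁ + α₂L₂ = 8.66×10⁻⁷×1.185 + 1.9×10⁻⁵×2.232 = 4.343421×10⁻⁵ m/K
ΔT = 3.96×10⁻³ / 4.343421×10⁻⁵ = 91.17 K
T = 19.6 + 91.17 = 110.77 °C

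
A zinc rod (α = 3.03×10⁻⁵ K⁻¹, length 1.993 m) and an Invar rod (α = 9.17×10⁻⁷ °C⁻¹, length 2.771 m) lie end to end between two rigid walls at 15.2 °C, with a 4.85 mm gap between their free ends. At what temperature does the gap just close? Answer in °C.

α₁L₁ = 6.03879×10⁻⁵ m/K, α₂L₂ = 2.541007×10⁻⁶ m/K → total 6.2928907×10⁻⁵ m/K
ΔT = g/(α₁L₁+α₂L₂) = 4.85×10⁻³ / 6.2928907×10⁻⁵ = 77.071 K
T = 15.2 + 77.071 = 92.271 °C

T = 92.3 °C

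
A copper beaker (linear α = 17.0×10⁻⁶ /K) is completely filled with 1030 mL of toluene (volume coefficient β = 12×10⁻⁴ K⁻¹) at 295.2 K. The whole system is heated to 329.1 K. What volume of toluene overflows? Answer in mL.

The beaker also expands: β_container ≈ 3α = 5.1×10⁻⁵ /K
Net overflow = V₀(β_liq − 3α_cont)ΔT
β − 3α = 1.20×10⁻³ − 5.1×10⁻⁵ = 1.149×10⁻³ /K; ΔT = 33.9 K
ΔV = 1030 × 1.149×10⁻³ × 33.9 = 40.1 mL

40.1 mL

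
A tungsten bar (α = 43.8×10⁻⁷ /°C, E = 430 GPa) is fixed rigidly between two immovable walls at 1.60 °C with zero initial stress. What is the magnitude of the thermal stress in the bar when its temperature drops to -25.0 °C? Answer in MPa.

Fully constrained: the free strain ε = αΔT is blocked, so σ = Eε = EαΔT.
|ΔT| = 26.60 K
σ = 430×10⁹ × 43.8×10⁻⁷ × 26.60 = 5.01×10⁷ Pa

σ = 50.1 MPa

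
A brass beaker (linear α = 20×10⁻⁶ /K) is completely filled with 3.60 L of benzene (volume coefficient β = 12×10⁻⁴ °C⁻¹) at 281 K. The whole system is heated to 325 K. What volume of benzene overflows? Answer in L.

The beaker also expands: β_container ≈ 3α = 6.0×10⁻⁵ /K
Net overflow = V₀(β_liq − 3α_cont)ΔT
β − 3α = 1.20×10⁻³ − 6.0×10⁻⁵ = 1.14×10⁻³ /K; ΔT = 44 K
ΔV = 3.60 × 1.14×10⁻³ × 44 = 0.181 L

0.181 L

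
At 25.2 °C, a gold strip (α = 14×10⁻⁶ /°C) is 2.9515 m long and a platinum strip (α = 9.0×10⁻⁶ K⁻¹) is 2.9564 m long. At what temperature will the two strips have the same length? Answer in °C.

T = 358.2 °C

L₁(1 + α₁ΔT) = L₂(1 + α₂ΔT) ⇒ ΔT = (L₂ − L₁)/(α₁L₁ − α₂L₂)
L₂ − L₁ = 2.9564 − 2.9515 = 4.90×10⁻³ m
α₁L₁ − α₂L₂ = 14×10⁻⁶×2.9515 − 9.0×10⁻⁶×2.9564 = 1.47134×10⁻⁵ m/K
ΔT = 4.90×10⁻³ / 1.47134×10⁻⁵ = 333.030 K
T = 25.2 + 333.030 = 358.230 °C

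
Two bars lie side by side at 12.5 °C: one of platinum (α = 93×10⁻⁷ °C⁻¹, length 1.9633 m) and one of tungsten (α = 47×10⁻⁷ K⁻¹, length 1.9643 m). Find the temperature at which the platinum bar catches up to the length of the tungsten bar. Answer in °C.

T = 123.3 °C

Equal length when α₁L₁ΔT − α₂L₂ΔT = L₂ − L₁ = 1.00×10⁻³ m
α₁L₁ = 1.825869×10⁻⁵, α₂L₂ = 9.23221×10⁻⁶ → Δ(αL) = 9.02648×10⁻⁶ m/K
ΔT = 1.00×10⁻³ / 9.02648×10⁻⁶ = 110.785 K, so T = 12.5 + 110.785 = 123.285 °C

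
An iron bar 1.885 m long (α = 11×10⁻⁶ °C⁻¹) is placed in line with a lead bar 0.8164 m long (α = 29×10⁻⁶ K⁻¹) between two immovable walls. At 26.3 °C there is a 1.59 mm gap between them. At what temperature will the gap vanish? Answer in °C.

Gap closes when ΔL₁ + ΔL₂ = 1.59 mm = 1.59×10⁻³ m
(α₁L₁ + α₂L₂)ΔT = g
α₁L₁ + α₂L₂ = 11×10⁻⁶×1.885 + 29×10⁻⁶×0.8164 = 4.44106×10⁻⁵ m/K
ΔT = 1.59×10⁻³ / 4.44106×10⁻⁵ = 35.802 K
T = 26.3 + 35.802 = 62.102 °C

T = 62.1 °C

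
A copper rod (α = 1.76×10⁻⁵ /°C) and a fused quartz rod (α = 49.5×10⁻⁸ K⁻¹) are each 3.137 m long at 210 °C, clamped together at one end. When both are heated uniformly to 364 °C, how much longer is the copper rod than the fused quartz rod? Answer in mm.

ΔT = 154 K
copper: ΔL = 1.76×10⁻⁵ × 3.137 m × 154 = 8.5025×10⁻³ m = 8.5025 mm
fused quartz: ΔL = 49.5×10⁻⁸ × 3.137 m × 154 = 2.3913×10⁻⁴ m = 0.23913 mm
difference = 8.5025 − 0.23913 = 8.26337 mm

8.26 mm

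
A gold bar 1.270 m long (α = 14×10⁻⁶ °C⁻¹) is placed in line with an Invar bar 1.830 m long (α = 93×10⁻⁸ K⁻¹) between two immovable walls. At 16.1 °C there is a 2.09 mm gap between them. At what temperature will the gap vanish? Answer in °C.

T = 123 °C

Gap closes when ΔL₁ + ΔL₂ = 2.09 mm = 2.09×10⁻³ m
(α₁L₁ + α₂L₂)ΔT = g
α₁L₁ + α₂L₂ = 14×10⁻⁶×1.270 + 93×10⁻⁸×1.830 = 1.94819×10⁻⁵ m/K
ΔT = 2.09×10⁻³ / 1.94819×10⁻⁵ = 107.28 K
T = 16.1 + 107.28 = 123.38 °C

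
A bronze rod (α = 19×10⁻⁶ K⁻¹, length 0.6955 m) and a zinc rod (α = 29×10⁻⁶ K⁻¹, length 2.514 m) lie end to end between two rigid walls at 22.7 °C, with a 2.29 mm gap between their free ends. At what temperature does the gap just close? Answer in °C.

α₁L₁ = 1.32145×10⁻⁵ m/K, α₂L₂ = 7.2906×10⁻⁵ m/K → total 8.61205×10⁻⁵ m/K
ΔT = g/(α₁L₁+α₂L₂) = 2.29×10⁻³ / 8.61205×10⁻⁵ = 26.591 K
T = 22.7 + 26.591 = 49.291 °C

T = 49.3 °C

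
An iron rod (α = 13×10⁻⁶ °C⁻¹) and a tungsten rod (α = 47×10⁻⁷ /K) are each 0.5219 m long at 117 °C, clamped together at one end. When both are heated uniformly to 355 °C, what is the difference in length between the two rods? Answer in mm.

1.03 mm

ΔT = 238 K
iron: ΔL = 13×10⁻⁶ × 0.5219 m × 238 = 1.6148×10⁻³ m = 1.6148 mm
tungsten: ΔL = 47×10⁻⁷ × 0.5219 m × 238 = 5.8380×10⁻⁴ m = 0.58380 mm
difference = 1.6148 − 0.58380 = 1.0310 mm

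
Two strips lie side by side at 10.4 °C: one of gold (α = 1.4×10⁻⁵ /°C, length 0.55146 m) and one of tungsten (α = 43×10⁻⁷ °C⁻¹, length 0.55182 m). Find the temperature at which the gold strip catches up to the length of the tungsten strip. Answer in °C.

T = 77.72 °C

L₁(1 + α₁ΔT) = L₂(1 + α₂ΔT) ⇒ ΔT = (L₂ − L₁)/(α₁L₁ − α₂L₂)
L₂ − L₁ = 0.55182 − 0.55146 = 3.60×10⁻⁴ m
α₁L₁ − α₂L₂ = 1.4×10⁻⁵×0.55146 − 43×10⁻⁷×0.55182 = 5.347614×10⁻⁶ m/K
ΔT = 3.60×10⁻⁴ / 5.347614×10⁻⁶ = 67.3197 K
T = 10.4 + 67.3197 = 77.7197 °C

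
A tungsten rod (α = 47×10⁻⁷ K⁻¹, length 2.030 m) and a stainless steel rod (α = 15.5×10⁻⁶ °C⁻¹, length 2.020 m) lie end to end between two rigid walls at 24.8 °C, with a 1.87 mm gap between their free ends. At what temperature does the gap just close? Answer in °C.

T = 70.6 °C

α₁L₁ = 9.541×10⁻⁶ m/K, α₂L₂ = 3.131×10⁻⁵ m/K → total 4.0851×10⁻⁵ m/K
ΔT = g/(α₁L₁+α₂L₂) = 1.87×10⁻³ / 4.0851×10⁻⁵ = 45.776 K
T = 24.8 + 45.776 = 70.576 °C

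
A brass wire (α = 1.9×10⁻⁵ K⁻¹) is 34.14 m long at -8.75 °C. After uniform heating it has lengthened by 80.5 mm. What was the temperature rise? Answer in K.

ΔL = αL₀ΔT ⇒ ΔT = ΔL / (αL₀)
ΔT = 80.5×10⁻³ m / (1.9×10⁻⁵ × 34.14 m) = 124.10 K

ΔT = 124 K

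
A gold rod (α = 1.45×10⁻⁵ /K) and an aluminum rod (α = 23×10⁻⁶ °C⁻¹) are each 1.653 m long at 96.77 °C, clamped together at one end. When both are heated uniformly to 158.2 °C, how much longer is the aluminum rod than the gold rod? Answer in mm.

ΔT = 61.43 K
gold: ΔL = 1.45×10⁻⁵ × 1.653 m × 61.43 = 1.4724×10⁻³ m = 1.4724 mm
aluminum: ΔL = 23×10⁻⁶ × 1.653 m × 61.43 = 2.3355×10⁻³ m = 2.3355 mm
difference = 2.3355 − 1.4724 = 0.8631 mm

0.863 mm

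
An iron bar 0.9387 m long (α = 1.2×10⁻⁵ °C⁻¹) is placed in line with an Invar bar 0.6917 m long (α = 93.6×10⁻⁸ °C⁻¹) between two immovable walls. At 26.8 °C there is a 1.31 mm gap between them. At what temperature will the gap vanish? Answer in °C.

T = 137 °C

α₁L₁ = 1.12644×10⁻⁵ m/K, α₂L₂ = 6.474312×10⁻⁷ m/K → total 1.19118312×10⁻⁵ m/K
ΔT = g/(α₁L₁+α₂L₂) = 1.31×10⁻³ / 1.19118312×10⁻⁵ = 109.97 K
T = 26.8 + 109.97 = 136.77 °C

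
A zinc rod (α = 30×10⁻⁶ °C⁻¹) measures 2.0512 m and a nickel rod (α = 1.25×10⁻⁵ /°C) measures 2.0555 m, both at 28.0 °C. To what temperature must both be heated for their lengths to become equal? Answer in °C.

T = 148.0 °C

L₁(1 + α₁ΔT) = L₂(1 + α₂ΔT) ⇒ ΔT = (L₂ − L₁)/(α₁L₁ − α₂L₂)
L₂ − L₁ = 2.0555 − 2.0512 = 4.30×10⁻³ m
α₁L₁ − α₂L₂ = 30×10⁻⁶×2.0512 − 1.25×10⁻⁵×2.0555 = 3.584225×10⁻⁵ m/K
ΔT = 4.30×10⁻³ / 3.584225×10⁻⁵ = 119.970 K
T = 28.0 + 119.970 = 147.970 °C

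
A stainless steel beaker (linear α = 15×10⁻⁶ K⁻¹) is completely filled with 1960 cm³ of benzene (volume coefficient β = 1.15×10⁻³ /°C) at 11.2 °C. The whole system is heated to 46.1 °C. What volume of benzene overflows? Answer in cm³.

The beaker also expands: β_container ≈ 3α = 4.5×10⁻⁵ /K
Net overflow = V₀(β_liq − 3α_cont)ΔT
β − 3α = 1.15×10⁻³ − 4.5×10⁻⁵ = 1.105×10⁻³ /K; ΔT = 34.9 K
ΔV = 1960 × 1.105×10⁻³ × 34.9 = 75.6 cm³

75.6 cm³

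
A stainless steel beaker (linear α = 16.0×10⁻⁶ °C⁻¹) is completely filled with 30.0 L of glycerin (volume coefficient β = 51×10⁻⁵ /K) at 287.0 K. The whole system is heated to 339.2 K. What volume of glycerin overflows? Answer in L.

0.723 L

The beaker also expands: β_container ≈ 3α = 4.8×10⁻⁵ /K
Net overflow = V₀(β_liq − 3α_cont)ΔT
β − 3α = 5.10×10⁻⁴ − 4.8×10⁻⁵ = 4.62×10⁻⁴ /K; ΔT = 52.2 K
ΔV = 30.0 × 4.62×10⁻⁴ × 52.2 = 0.723 L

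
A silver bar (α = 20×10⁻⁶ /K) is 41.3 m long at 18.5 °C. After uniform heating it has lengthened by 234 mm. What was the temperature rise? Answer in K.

ΔT = 283 K

ΔL = αL₀ΔT ⇒ ΔT = ΔL / (αL₀)
ΔT = 234×10⁻³ m / (20×10⁻⁶ × 41.3 m) = 283.29 K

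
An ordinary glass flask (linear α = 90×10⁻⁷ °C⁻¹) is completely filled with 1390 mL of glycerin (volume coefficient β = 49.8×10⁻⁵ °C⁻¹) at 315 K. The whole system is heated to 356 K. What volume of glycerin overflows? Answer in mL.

The flask also expands: β_container ≈ 3α = 2.7×10⁻⁵ /K
Net overflow = V₀(β_liq − 3α_cont)ΔT
β − 3α = 4.98×10⁻⁴ − 2.7×10⁻⁵ = 4.71×10⁻⁴ /K; ΔT = 41 K
ΔV = 1390 × 4.71×10⁻⁴ × 41 = 26.8 mL

26.8 mL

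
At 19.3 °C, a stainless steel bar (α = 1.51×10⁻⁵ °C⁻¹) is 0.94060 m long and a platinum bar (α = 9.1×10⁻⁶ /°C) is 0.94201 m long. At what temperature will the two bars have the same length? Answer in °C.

T = 269.7 °C

L₁(1 + α₁ΔT) = L₂(1 + α₂ΔT) ⇒ ΔT = (L₂ − L₁)/(α₁L₁ − α₂L₂)
L₂ − L₁ = 0.94201 − 0.94060 = 1.41×10⁻³ m
α₁L₁ − α₂L₂ = 1.51×10⁻⁵×0.94060 − 9.1×10⁻⁶×0.94201 = 5.630769×10⁻⁶ m/K
ΔT = 1.41×10⁻³ / 5.630769×10⁻⁶ = 250.410 K
T = 19.3 + 250.410 = 269.710 °C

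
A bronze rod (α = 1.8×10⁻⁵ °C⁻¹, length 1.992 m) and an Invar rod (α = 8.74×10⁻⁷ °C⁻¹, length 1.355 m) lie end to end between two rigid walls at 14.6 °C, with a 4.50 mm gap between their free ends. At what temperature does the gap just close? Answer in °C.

T = 136 °C

Gap closes when ΔL₁ + ΔL₂ = 4.50 mm = 4.50×10⁻³ m
(α₁L₁ + α₂L₂)ΔT = g
α₁L₁ + α₂L₂ = 1.8×10⁻⁵×1.992 + 8.74×10⁻⁷×1.355 = 3.704027×10⁻⁵ m/K
ΔT = 4.50×10⁻³ / 3.704027×10⁻⁵ = 121.49 K
T = 14.6 + 121.49 = 136.09 °C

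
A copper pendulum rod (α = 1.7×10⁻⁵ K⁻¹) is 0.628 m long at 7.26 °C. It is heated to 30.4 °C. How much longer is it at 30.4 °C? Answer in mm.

|ΔT| = |30.4 − 7.26| = 23.14 K
ΔL = αL₀ΔT = (1.7×10⁻⁵)(0.628)(23.14) = 2.47×10⁻⁴ m

ΔL = 0.247 mm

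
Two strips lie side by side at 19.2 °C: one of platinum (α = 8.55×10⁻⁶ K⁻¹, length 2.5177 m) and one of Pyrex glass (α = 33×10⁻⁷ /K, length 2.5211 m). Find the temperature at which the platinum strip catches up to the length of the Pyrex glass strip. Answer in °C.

L₁(1 + α₁ΔT) = L₂(1 + α₂ΔT) ⇒ ΔT = (L₂ − L₁)/(α₁L₁ − α₂L₂)
L₂ − L₁ = 2.5211 − 2.5177 = 3.40×10⁻³ m
α₁L₁ − α₂L₂ = 8.55×10⁻⁶×2.5177 − 33×10⁻⁷×2.5211 = 1.3206705×10⁻⁵ m/K
ΔT = 3.40×10⁻³ / 1.3206705×10⁻⁵ = 257.445 K
T = 19.2 + 257.445 = 276.645 °C

T = 276.6 °C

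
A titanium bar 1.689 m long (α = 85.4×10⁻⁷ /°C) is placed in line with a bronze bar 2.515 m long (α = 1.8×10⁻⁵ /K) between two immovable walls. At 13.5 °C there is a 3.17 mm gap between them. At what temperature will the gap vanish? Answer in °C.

Gap closes when ΔL₁ + ΔL₂ = 3.17 mm = 3.17×10⁻³ m
(α₁L₁ + α₂L₂)ΔT = g
α₁L₁ + α₂L₂ = 85.4×10⁻⁷×1.689 + 1.8×10⁻⁵×2.515 = 5.969406×10⁻⁵ m/K
ΔT = 3.17×10⁻³ / 5.969406×10⁻⁵ = 53.104 K
T = 13.5 + 53.104 = 66.604 °C

T = 66.6 °C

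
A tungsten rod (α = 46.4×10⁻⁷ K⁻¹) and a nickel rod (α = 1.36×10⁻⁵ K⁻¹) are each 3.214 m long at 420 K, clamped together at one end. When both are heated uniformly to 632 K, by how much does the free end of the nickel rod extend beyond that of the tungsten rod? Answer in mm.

6.11 mm

ΔT = 212 K
tungsten: ΔL = 46.4×10⁻⁷ × 3.214 m × 212 = 3.1615×10⁻³ m = 3.1615 mm
nickel: ΔL = 1.36×10⁻⁵ × 3.214 m × 212 = 9.2666×10⁻³ m = 9.2666 mm
difference = 9.2666 − 3.1615 = 6.1051 mm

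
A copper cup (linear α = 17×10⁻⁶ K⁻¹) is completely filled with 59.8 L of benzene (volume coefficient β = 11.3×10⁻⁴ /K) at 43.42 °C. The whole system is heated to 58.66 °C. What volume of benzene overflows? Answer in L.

0.983 L

The cup also expands: β_container ≈ 3α = 5.1×10⁻⁵ /K
Net overflow = V₀(β_liq − 3α_cont)ΔT
β − 3α = 1.13×10⁻³ − 5.1×10⁻⁵ = 1.079×10⁻³ /K; ΔT = 15.24 K
ΔV = 59.8 × 1.079×10⁻³ × 15.24 = 0.983 L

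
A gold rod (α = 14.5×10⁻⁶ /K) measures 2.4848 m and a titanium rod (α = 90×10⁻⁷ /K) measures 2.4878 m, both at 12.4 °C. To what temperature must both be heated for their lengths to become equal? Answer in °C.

T = 232.4 °C

Equal length when α₁L₁ΔT − α₂L₂ΔT = L₂ − L₁ = 3.00×10⁻³ m
α₁L₁ = 3.60296×10⁻⁵, α₂L₂ = 2.23902×10⁻⁵ → Δ(αL) = 1.36394×10⁻⁵ m/K
ΔT = 3.00×10⁻³ / 1.36394×10⁻⁵ = 219.951 K, so T = 12.4 + 219.951 = 232.351 °C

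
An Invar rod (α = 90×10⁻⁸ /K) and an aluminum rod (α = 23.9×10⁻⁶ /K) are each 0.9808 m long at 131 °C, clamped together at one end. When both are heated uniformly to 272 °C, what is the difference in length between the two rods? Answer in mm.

3.18 mm

ΔT = 141 K
Invar: ΔL = 90×10⁻⁸ × 0.9808 m × 141 = 1.2446×10⁻⁴ m = 0.12446 mm
aluminum: ΔL = 23.9×10⁻⁶ × 0.9808 m × 141 = 3.3052×10⁻³ m = 3.3052 mm
difference = 3.3052 − 0.12446 = 3.18074 mm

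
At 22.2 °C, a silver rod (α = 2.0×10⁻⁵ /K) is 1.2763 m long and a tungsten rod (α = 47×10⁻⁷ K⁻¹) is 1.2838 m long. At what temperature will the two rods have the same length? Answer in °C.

L₁(1 + α₁ΔT) = L₂(1 + α₂ΔT) ⇒ ΔT = (L₂ − L₁)/(α₁L₁ − α₂L₂)
L₂ − L₁ = 1.2838 − 1.2763 = 7.50×10⁻³ m
α₁L₁ − α₂L₂ = 2.0×10⁻⁵×1.2763 − 47×10⁻⁷×1.2838 = 1.949214×10⁻⁵ m/K
ΔT = 7.50×10⁻³ / 1.949214×10⁻⁵ = 384.770 K
T = 22.2 + 384.770 = 406.970 °C

T = 407.0 °C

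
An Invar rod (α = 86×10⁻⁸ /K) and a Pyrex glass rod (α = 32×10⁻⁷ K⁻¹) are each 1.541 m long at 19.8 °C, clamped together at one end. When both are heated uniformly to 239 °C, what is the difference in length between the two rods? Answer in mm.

0.790 mm

ΔT = 219.2 K
Invar: ΔL = 86×10⁻⁸ × 1.541 m × 219.2 = 2.9050×10⁻⁴ m = 0.29050 mm
Pyrex glass: ΔL = 32×10⁻⁷ × 1.541 m × 219.2 = 1.0809×10⁻³ m = 1.0809 mm
difference = 1.0809 − 0.29050 = 0.7904 mm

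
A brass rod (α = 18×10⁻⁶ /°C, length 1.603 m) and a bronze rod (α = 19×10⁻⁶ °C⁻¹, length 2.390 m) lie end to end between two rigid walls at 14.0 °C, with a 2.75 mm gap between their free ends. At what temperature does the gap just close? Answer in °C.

α₁L₁ = 2.8854×10⁻⁵ m/K, α₂L₂ = 4.541×10⁻⁵ m/K → total 7.4264×10⁻⁵ m/K
ΔT = g/(α₁L₁+α₂L₂) = 2.75×10⁻³ / 7.4264×10⁻⁵ = 37.030 K
T = 14.0 + 37.030 = 51.030 °C

T = 51.0 °C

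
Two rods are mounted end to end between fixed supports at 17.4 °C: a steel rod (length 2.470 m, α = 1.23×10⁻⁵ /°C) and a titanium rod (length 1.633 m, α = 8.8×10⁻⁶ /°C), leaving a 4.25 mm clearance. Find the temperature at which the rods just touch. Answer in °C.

Gap closes when ΔL₁ + ΔL₂ = 4.25 mm = 4.25×10⁻³ m
(α₁L₁ + α₂L₂)ΔT = g
α₁L₁ + α₂L₂ = 1.23×10⁻⁵×2.470 + 8.8×10⁻⁶×1.633 = 4.47514×10⁻⁵ m/K
ΔT = 4.25×10⁻³ / 4.47514×10⁻⁵ = 94.97 K
T = 17.4 + 94.97 = 112.37 °C

T = 112 °C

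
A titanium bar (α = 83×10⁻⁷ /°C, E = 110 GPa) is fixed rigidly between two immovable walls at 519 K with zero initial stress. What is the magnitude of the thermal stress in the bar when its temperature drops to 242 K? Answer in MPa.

Fully constrained: the free strain ε = αΔT is blocked, so σ = Eε = EαΔT.
|ΔT| = 277 K
σ = 110×10⁹ × 83×10⁻⁷ × 277 = 2.53×10⁸ Pa

σ = 253 MPa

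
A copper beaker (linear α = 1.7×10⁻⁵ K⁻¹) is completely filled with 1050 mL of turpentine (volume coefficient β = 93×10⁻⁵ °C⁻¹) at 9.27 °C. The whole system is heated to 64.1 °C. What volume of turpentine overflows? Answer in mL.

The beaker also expands: β_container ≈ 3α = 5.1×10⁻⁵ /K
Net overflow = V₀(β_liq − 3α_cont)ΔT
β − 3α = 9.30×10⁻⁴ − 5.1×10⁻⁵ = 8.79×10⁻⁴ /K; ΔT = 54.83 K
ΔV = 1050 × 8.79×10⁻⁴ × 54.83 = 50.6 mL

50.6 mL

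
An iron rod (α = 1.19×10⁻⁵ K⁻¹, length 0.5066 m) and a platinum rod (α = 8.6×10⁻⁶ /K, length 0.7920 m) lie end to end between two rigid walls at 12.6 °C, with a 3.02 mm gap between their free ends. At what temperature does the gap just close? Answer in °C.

T = 248 °C

Gap closes when ΔL₁ + ΔL₂ = 3.02 mm = 3.02×10⁻³ m
(α₁L₁ + α₂L₂)ΔT = g
α₁L₁ + α₂L₂ = 1.19×10⁻⁵×0.5066 + 8.6×10⁻⁶×0.7920 = 1.283974×10⁻⁵ m/K
ΔT = 3.02×10⁻³ / 1.283974×10⁻⁵ = 235.21 K
T = 12.6 + 235.21 = 247.81 °C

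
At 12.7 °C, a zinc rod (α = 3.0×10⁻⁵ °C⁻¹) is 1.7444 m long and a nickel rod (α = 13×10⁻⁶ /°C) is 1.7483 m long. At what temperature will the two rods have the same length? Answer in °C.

L₁(1 + α₁ΔT) = L₂(1 + α₂ΔT) ⇒ ΔT = (L₂ − L₁)/(α₁L₁ − α₂L₂)
L₂ − L₁ = 1.7483 − 1.7444 = 3.90×10⁻³ m
α₁L₁ − α₂L₂ = 3.0×10⁻⁵×1.7444 − 13×10⁻⁶×1.7483 = 2.96041×10⁻⁵ m/K
ΔT = 3.90×10⁻³ / 2.96041×10⁻⁵ = 131.739 K
T = 12.7 + 131.739 = 144.439 °C

T = 144.4 °C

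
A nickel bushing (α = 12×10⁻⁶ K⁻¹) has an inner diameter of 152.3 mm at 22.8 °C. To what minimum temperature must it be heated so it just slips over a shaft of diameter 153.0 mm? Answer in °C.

T = 406 °C

Required Δd = 153.0 − 152.3 = 0.7 mm
Δd = αd₀ΔT ⇒ ΔT = Δd/(αd₀) = 0.7 / (12×10⁻⁶ × 152.3) = 383.02 K
T_min = 22.8 + 383.02 = 405.82 °C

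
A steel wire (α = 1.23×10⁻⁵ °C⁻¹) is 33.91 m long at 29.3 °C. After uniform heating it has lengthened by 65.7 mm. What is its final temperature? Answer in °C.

ΔL = αL₀ΔT ⇒ ΔT = ΔL / (αL₀)
ΔT = 65.7×10⁻³ m / (1.23×10⁻⁵ × 33.91 m) = 157.52 K
T = 29.3 + 157.52 = 186.82 °C

T = 187 °C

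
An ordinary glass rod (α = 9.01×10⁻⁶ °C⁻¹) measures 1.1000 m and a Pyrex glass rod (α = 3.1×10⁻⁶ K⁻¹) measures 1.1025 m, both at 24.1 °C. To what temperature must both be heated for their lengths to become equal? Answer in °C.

L₁(1 + α₁ΔT) = L₂(1 + α₂ΔT) ⇒ ΔT = (L₂ − L₁)/(α₁L₁ − α₂L₂)
L₂ − L₁ = 1.1025 − 1.1000 = 2.50×10⁻³ m
α₁L₁ − α₂L₂ = 9.01×10⁻⁶×1.1000 − 3.1×10⁻⁶×1.1025 = 6.49325×10⁻⁶ m/K
ΔT = 2.50×10⁻³ / 6.49325×10⁻⁶ = 385.015 K
T = 24.1 + 385.015 = 409.115 °C

T = 409.1 °C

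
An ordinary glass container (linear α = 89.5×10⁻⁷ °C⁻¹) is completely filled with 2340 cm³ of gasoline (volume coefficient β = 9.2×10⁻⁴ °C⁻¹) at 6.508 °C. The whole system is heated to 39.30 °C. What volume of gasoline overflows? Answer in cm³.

The container also expands: β_container ≈ 3α = 2.685×10⁻⁵ /K
Net overflow = V₀(β_liq − 3α_cont)ΔT
β − 3α = 9.20×10⁻⁴ − 2.685×10⁻⁵ = 8.9315×10⁻⁴ /K; ΔT = 32.792 K
ΔV = 2340 × 8.9315×10⁻⁴ × 32.792 = 68.5 cm³

68.5 cm³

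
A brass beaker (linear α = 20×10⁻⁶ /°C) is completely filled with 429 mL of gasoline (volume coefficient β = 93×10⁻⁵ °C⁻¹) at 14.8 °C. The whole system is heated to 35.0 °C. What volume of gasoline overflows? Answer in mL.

7.54 mL

The beaker also expands: β_container ≈ 3α = 6.0×10⁻⁵ /K
Net overflow = V₀(β_liq − 3α_cont)ΔT
β − 3α = 9.30×10⁻⁴ − 6.0×10⁻⁵ = 8.70×10⁻⁴ /K; ΔT = 20.2 K
ΔV = 429 × 8.70×10⁻⁴ × 20.2 = 7.54 mL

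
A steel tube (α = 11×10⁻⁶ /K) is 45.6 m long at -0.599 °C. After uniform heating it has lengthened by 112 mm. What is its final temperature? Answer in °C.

ΔL = αL₀ΔT ⇒ ΔT = ΔL / (αL₀)
ΔT = 112×10⁻³ m / (11×10⁻⁶ × 45.6 m) = 223.285 K
T = -0.599 + 223.285 = 222.686 °C

T = 223 °C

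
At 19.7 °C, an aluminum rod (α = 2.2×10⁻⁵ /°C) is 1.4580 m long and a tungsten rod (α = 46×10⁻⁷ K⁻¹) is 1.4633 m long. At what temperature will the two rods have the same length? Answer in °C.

L₁(1 + α₁ΔT) = L₂(1 + α₂ΔT) ⇒ ΔT = (L₂ − L₁)/(α₁L₁ − α₂L₂)
L₂ − L₁ = 1.4633 − 1.4580 = 5.30×10⁻³ m
α₁L₁ − α₂L₂ = 2.2×10⁻⁵×1.4580 − 46×10⁻⁷×1.4633 = 2.534482×10⁻⁵ m/K
ΔT = 5.30×10⁻³ / 2.534482×10⁻⁵ = 209.116 K
T = 19.7 + 209.116 = 228.816 °C

T = 228.8 °C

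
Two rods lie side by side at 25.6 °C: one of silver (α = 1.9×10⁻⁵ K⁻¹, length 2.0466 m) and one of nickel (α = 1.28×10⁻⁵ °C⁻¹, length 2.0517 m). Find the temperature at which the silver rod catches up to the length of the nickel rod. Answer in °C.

T = 429.6 °C

Equal length when α₁L₁ΔT − α₂L₂ΔT = L₂ − L₁ = 5.10×10⁻³ m
α₁L₁ = 3.88854×10⁻⁵, α₂L₂ = 2.626176×10⁻⁵ → Δ(αL) = 1.262364×10⁻⁵ m/K
ΔT = 5.10×10⁻³ / 1.262364×10⁻⁵ = 404.004 K, so T = 25.6 + 404.004 = 429.604 °C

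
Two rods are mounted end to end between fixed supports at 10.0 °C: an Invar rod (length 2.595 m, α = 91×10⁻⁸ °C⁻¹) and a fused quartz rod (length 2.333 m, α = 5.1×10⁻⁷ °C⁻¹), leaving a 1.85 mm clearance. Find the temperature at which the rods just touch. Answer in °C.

T = 531 °C

Gap closes when ΔL₁ + ΔL₂ = 1.85 mm = 1.85×10⁻³ m
(α₁L₁ + α₂L₂)ΔT = g
α₁L₁ + α₂L₂ = 91×10⁻⁸×2.595 + 5.1×10⁻⁷×2.333 = 3.55128×10⁻⁶ m/K
ΔT = 1.85×10⁻³ / 3.55128×10⁻⁶ = 520.94 K
T = 10.0 + 520.94 = 530.94 °C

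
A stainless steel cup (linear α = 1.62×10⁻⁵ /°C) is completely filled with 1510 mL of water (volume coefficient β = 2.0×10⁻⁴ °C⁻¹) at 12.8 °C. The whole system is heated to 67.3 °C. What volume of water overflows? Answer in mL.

12.5 mL

The cup also expands: β_container ≈ 3α = 4.86×10⁻⁵ /K
Net overflow = V₀(β_liq − 3α_cont)ΔT
β − 3α = 2.00×10⁻⁴ − 4.86×10⁻⁵ = 1.514×10⁻⁴ /K; ΔT = 54.5 K
ΔV = 1510 × 1.514×10⁻⁴ × 54.5 = 12.5 mL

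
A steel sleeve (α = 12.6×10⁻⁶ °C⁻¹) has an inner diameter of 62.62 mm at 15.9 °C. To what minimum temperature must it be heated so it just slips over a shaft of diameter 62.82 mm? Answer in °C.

T = 269 °C

Required Δd = 62.82 − 62.62 = 0.20 mm
Δd = αd₀ΔT ⇒ ΔT = Δd/(αd₀) = 0.20 / (12.6×10⁻⁶ × 62.62) = 253.48 K
T_min = 15.9 + 253.48 = 269.38 °C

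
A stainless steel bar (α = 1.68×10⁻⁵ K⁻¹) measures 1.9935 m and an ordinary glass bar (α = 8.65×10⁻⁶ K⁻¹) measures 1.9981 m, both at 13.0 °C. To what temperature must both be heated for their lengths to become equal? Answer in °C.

T = 296.8 °C

L₁(1 + α₁ΔT) = L₂(1 + α₂ΔT) ⇒ ΔT = (L₂ − L₁)/(α₁L₁ − α₂L₂)
L₂ − L₁ = 1.9981 − 1.9935 = 4.60×10⁻³ m
α₁L₁ − α₂L₂ = 1.68×10⁻⁵×1.9935 − 8.65×10⁻⁶×1.9981 = 1.6207235×10⁻⁵ m/K
ΔT = 4.60×10⁻³ / 1.6207235×10⁻⁵ = 283.824 K
T = 13.0 + 283.824 = 296.824 °C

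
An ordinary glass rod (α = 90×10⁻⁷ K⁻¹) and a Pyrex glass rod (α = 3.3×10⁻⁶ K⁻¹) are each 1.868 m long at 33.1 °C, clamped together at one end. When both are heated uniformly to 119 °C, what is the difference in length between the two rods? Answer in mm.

ΔT = 85.9 K
ordinary glass: ΔL = 90×10⁻⁷ × 1.868 m × 85.9 = 1.4442×10⁻³ m = 1.4442 mm
Pyrex glass: ΔL = 3.3×10⁻⁶ × 1.868 m × 85.9 = 5.2952×10⁻⁴ m = 0.52952 mm
difference = 1.4442 − 0.52952 = 0.91468 mm

0.915 mm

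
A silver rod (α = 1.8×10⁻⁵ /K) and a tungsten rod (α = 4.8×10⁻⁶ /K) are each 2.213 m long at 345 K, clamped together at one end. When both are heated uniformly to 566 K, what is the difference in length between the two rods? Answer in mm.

ΔT = 221 K
silver: ΔL = 1.8×10⁻⁵ × 2.213 m × 221 = 8.8033×10⁻³ m = 8.8033 mm
tungsten: ΔL = 4.8×10⁻⁶ × 2.213 m × 221 = 2.3476×10⁻³ m = 2.3476 mm
difference = 8.8033 − 2.3476 = 6.4557 mm

6.46 mm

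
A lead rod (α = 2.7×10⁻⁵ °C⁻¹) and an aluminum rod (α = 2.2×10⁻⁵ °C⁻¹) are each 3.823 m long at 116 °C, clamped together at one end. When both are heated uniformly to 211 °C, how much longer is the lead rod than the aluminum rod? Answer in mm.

1.82 mm

ΔT = 95 K
lead: ΔL = 2.7×10⁻⁵ × 3.823 m × 95 = 9.8060×10⁻³ m = 9.8060 mm
aluminum: ΔL = 2.2×10⁻⁵ × 3.823 m × 95 = 7.9901×10⁻³ m = 7.9901 mm
difference = 9.8060 − 7.9901 = 1.8159 mm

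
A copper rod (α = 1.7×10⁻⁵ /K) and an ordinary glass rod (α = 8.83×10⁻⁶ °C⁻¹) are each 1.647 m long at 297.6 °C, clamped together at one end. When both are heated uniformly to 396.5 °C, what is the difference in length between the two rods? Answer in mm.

1.33 mm

ΔT = 98.9 K
copper: ΔL = 1.7×10⁻⁵ × 1.647 m × 98.9 = 2.7691×10⁻³ m = 2.7691 mm
ordinary glass: ΔL = 8.83×10⁻⁶ × 1.647 m × 98.9 = 1.4383×10⁻³ m = 1.4383 mm
difference = 2.7691 − 1.4383 = 1.3308 mm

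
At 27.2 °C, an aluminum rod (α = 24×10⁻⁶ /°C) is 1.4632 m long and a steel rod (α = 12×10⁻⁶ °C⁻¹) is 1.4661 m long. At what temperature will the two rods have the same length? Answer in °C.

L₁(1 + α₁ΔT) = L₂(1 + α₂ΔT) ⇒ ΔT = (L₂ − L₁)/(α₁L₁ − α₂L₂)
L₂ − L₁ = 1.4661 − 1.4632 = 2.90×10⁻³ m
α₁L₁ − α₂L₂ = 24×10⁻⁶×1.4632 − 12×10⁻⁶×1.4661 = 1.75236×10⁻⁵ m/K
ΔT = 2.90×10⁻³ / 1.75236×10⁻⁵ = 165.491 K
T = 27.2 + 165.491 = 192.691 °C

T = 192.7 °C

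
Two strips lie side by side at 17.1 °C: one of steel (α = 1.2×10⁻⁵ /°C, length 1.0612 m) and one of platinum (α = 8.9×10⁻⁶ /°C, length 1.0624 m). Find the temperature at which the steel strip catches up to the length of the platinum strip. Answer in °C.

T = 383.1 °C

Equal length when α₁L₁ΔT − α₂L₂ΔT = L₂ − L₁ = 1.20×10⁻³ m
α₁L₁ = 1.27344×10⁻⁵, α₂L₂ = 9.45536×10⁻⁶ → Δ(αL) = 3.27904×10⁻⁶ m/K
ΔT = 1.20×10⁻³ / 3.27904×10⁻⁶ = 365.961 K, so T = 17.1 + 365.961 = 383.061 °C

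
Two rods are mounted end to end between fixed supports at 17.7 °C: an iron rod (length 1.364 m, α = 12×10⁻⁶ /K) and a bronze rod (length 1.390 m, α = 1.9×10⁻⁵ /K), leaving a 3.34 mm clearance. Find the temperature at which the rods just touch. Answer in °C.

T = 95.8 °C

Gap closes when ΔL₁ + ΔL₂ = 3.34 mm = 3.34×10⁻³ m
(α₁L₁ + α₂L₂)ΔT = g
α₁L₁ + α₂L₂ = 12×10⁻⁶×1.364 + 1.9×10⁻⁵×1.390 = 4.2778×10⁻⁵ m/K
ΔT = 3.34×10⁻³ / 4.2778×10⁻⁵ = 78.078 K
T = 17.7 + 78.078 = 95.778 °C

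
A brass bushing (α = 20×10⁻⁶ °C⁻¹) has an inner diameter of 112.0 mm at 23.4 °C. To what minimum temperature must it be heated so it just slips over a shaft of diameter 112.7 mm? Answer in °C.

Required Δd = 112.7 − 112.0 = 0.7 mm
Δd = αd₀ΔT ⇒ ΔT = Δd/(αd₀) = 0.7 / (20×10⁻⁶ × 112.0) = 312.50 K
T_min = 23.4 + 312.50 = 335.90 °C

T = 336 °C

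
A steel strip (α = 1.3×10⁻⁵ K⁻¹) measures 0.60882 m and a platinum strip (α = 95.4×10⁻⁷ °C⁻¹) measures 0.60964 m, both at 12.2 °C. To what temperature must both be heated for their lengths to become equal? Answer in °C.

Equal length when α₁L₁ΔT − α₂L₂ΔT = L₂ − L₁ = 8.20×10⁻⁴ m
α₁L₁ = 7.91466×10⁻⁶, α₂L₂ = 5.8159656×10⁻⁶ → Δ(αL) = 2.0986944×10⁻⁶ m/K
ΔT = 8.20×10⁻⁴ / 2.0986944×10⁻⁶ = 390.719 K, so T = 12.2 + 390.719 = 402.919 °C

T = 402.9 °C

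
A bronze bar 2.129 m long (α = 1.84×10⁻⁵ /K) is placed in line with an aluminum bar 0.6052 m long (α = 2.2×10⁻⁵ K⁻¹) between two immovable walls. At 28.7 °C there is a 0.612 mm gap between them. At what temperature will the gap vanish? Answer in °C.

T = 40.4 °C

α₁L₁ = 3.91736×10⁻⁵ m/K, α₂L₂ = 1.33144×10⁻⁵ m/K → total 5.2488×10⁻⁵ m/K
ΔT = g/(α₁L₁+α₂L₂) = 6.12×10⁻⁴ / 5.2488×10⁻⁵ = 11.660 K
T = 28.7 + 11.660 = 40.360 °C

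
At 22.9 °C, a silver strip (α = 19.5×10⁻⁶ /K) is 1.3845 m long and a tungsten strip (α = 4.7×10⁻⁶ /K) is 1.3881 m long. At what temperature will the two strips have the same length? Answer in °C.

Equal length when α₁L₁ΔT − α₂L₂ΔT = L₂ − L₁ = 3.60×10⁻³ m
α₁L₁ = 2.699775×10⁻⁵, α₂L₂ = 6.52407×10⁻⁶ → Δ(αL) = 2.047368×10⁻⁵ m/K
ΔT = 3.60×10⁻³ / 2.047368×10⁻⁵ = 175.836 K, so T = 22.9 + 175.836 = 198.736 °C

T = 198.7 °C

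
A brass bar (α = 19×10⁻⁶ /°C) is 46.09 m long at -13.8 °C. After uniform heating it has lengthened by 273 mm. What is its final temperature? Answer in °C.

ΔL = αL₀ΔT ⇒ ΔT = ΔL / (αL₀)
ΔT = 273×10⁻³ m / (19×10⁻⁶ × 46.09 m) = 311.75 K
T = -13.8 + 311.75 = 297.95 °C

T = 298 °C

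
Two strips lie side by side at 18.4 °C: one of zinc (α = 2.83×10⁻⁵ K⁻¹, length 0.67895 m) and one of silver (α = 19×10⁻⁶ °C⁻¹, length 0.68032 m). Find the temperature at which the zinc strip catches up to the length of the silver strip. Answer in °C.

T = 236.3 °C

L₁(1 + α₁ΔT) = L₂(1 + α₂ΔT) ⇒ ΔT = (L₂ − L₁)/(α₁L₁ − α₂L₂)
L₂ − L₁ = 0.68032 − 0.67895 = 1.37×10⁻³ m
α₁L₁ − α₂L₂ = 2.83×10⁻⁵×0.67895 − 19×10⁻⁶×0.68032 = 6.288205×10⁻⁶ m/K
ΔT = 1.37×10⁻³ / 6.288205×10⁻⁶ = 217.868 K
T = 18.4 + 217.868 = 236.268 °C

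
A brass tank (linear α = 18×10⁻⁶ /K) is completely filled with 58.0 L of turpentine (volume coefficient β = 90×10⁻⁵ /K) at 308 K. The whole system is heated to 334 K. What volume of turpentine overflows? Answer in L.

1.28 L

The tank also expands: β_container ≈ 3α = 5.4×10⁻⁵ /K
Net overflow = V₀(β_liq − 3α_cont)ΔT
β − 3α = 9.00×10⁻⁴ − 5.4×10⁻⁵ = 8.46×10⁻⁴ /K; ΔT = 26 K
ΔV = 58.0 × 8.46×10⁻⁴ × 26 = 1.28 L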